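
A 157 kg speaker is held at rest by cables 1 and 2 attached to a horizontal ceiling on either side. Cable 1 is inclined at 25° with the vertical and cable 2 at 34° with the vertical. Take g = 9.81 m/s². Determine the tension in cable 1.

Angles from the horizontal: cable 1 is 90° − 25° = 65°, cable 2 is 90° − 34° = 56°.
Weight W = 157 × 9.81 = 1540 N acts straight down.
Horizontal: T_1 cos 65° = T_2 cos 56°  →  T_2 = 0.7558 T_1.
Vertical: T_1 sin 65° + T_2 sin 56° = 1540.
Substituting the horizontal relation into the vertical equation gives 1.533 T_1 = 1540, so T_1 = 1005 N.

T_1 ≈ 1000 N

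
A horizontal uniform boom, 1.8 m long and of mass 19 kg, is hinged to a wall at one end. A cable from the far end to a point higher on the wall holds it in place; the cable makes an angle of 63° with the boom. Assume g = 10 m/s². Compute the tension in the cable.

T ≈ 107 N

Take torques about the hinge: T sin 63° · 1.8 = 19×10×0.9 = 171 N·m.
So T = 171 / (0.8910 × 1.8) = 106.62 N.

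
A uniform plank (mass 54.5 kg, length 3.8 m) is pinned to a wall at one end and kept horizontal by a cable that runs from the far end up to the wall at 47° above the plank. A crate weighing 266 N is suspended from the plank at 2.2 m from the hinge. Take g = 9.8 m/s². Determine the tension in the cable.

Take torques about the hinge: T sin 47° · 3.8 = 54.5×9.8×1.9 + 266×2.2 = 1600 N·m.
So T = 1600 / (0.7314 × 3.8) = 575.71 N.

T ≈ 576 N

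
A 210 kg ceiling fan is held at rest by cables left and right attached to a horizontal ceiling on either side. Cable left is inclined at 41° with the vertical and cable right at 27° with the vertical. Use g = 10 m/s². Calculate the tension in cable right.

T_right ≈ 1490 N

Angles from the horizontal: cable left is 90° − 41° = 49°, cable right is 90° − 27° = 63°.
Weight W = 210 × 10 = 2100 N acts straight down.
Horizontal: T_left cos 49° = T_right cos 63°  →  T_left = 0.692 T_right.
Vertical: T_left sin 49° + T_right sin 63° = 2100.
Substituting the horizontal relation into the vertical equation gives 1.413 T_right = 2100, so T_right = 1486 N.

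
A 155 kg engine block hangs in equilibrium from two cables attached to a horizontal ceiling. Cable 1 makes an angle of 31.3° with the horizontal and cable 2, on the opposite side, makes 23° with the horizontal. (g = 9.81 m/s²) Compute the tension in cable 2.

T_2 ≈ 1600 N

Weight W = 155 × 9.81 = 1521 N acts straight down.
Horizontal: T_1 cos 31.3° = T_2 cos 23°  →  T_1 = 1.077 T_2.
Vertical: T_1 sin 31.3° + T_2 sin 23° = 1521.
Substituting the horizontal relation into the vertical equation gives 0.9504 T_2 = 1521, so T_2 = 1600 N.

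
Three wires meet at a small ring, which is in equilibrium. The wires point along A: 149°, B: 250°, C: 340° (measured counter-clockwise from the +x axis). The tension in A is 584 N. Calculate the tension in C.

T_C ≈ 573 N

Resolve: ΣF_x = 584 cos 149° + T_B cos 250° + T_C cos 340° = 0.
        ΣF_y = 584 sin 149° + T_B sin 250° + T_C sin 340° = 0.
The known terms sum to (-500.6, 300.8) N, so -0.3420 T_B + 0.9397 T_C = 500.6 and -0.9397 T_B − 0.3420 T_C = -300.8.
Solving simultaneously: T_B = 111.4 N, T_C = 573.3 N.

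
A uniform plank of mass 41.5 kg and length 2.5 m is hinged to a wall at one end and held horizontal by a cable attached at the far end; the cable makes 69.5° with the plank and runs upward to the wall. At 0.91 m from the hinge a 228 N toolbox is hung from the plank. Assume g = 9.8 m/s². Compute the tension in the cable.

T ≈ 306 N

Take torques about the hinge: T sin 69.5° · 2.5 = 41.5×9.8×1.25 + 228×0.91 = 715.86 N·m.
So T = 715.86 / (0.9367 × 2.5) = 305.7 N.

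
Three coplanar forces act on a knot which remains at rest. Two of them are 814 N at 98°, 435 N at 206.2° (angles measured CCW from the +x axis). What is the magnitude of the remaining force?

F ≈ 794 N

Sum the known components: ΣF_x = -503.6 N, ΣF_y = 614 N.
For equilibrium the remaining force must supply (−ΣF_x, −ΣF_y) = (503.6, -614) N.
Magnitude = √((503.6)² + (-614)²) = 794.1 N; direction = atan2(-614, 503.6) = 309.4°.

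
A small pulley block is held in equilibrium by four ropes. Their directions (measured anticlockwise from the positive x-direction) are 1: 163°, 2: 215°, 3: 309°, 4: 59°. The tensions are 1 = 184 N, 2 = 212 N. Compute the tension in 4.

Resolve: ΣF_x = 184 cos 163° + 212 cos 215° + T_3 cos 309° + T_4 cos 59° = 0.
        ΣF_y = 184 sin 163° + 212 sin 215° + T_3 sin 309° + T_4 sin 59° = 0.
The known terms sum to (-349.6, -67.8) N, so 0.6293 T_3 + 0.5150 T_4 = 349.6 and -0.7771 T_3 + 0.8572 T_4 = 67.8.
Solving simultaneously: T_3 = 281.8 N, T_4 = 334.6 N.

T_4 ≈ 335 N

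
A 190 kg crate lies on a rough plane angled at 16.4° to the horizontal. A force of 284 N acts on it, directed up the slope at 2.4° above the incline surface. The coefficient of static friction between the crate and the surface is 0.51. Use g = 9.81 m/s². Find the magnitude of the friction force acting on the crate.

f ≈ 243 N

Axes along / perpendicular to the incline. W sin 16.4° = 526.3 N down-slope; W cos 16.4° = 1788 N into the surface.
Perpendicular: N = W cos 16.4° − P sin 2.4° = 1788 − 11.89 = 1776 N.
Along incline: P cos 2.4° + f = W sin 16.4° (friction acts up-slope) → f = 526.3 − 283.8 = 242.5 N.
|f| = 242.5 N ≤ μN = 905.8 N, so the crate is indeed static.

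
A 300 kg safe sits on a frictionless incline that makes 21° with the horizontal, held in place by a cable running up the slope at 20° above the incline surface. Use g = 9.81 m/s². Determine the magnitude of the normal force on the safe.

N ≈ 2360 N

Take axes along and perpendicular to the incline. Weight components: W sin 21° = 1055 N down-slope, W cos 21° = 2748 N into the surface.
Along incline: T cos 20° = W sin 21° → T = 1122 N.
Perpendicular: N = W cos 21° − T sin 20° = 2364 N.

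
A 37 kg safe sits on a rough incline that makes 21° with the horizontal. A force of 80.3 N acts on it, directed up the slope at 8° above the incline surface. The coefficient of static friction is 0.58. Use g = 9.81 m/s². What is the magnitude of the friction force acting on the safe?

f ≈ 50.6 N

Axes along / perpendicular to the incline. W sin 21° = 130.1 N down-slope; W cos 21° = 338.9 N into the surface.
Perpendicular: N = W cos 21° − P sin 8° = 338.9 − 11.18 = 327.7 N.
Along incline: P cos 8° + f = W sin 21° (friction acts up-slope) → f = 130.1 − 79.52 = 50.56 N.
|f| = 50.56 N ≤ μN = 190.1 N, so the safe is indeed static.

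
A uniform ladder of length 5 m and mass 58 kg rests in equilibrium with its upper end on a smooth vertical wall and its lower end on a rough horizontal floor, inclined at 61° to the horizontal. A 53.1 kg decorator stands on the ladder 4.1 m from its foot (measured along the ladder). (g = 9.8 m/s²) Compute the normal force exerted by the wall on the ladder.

Torques about the foot: N_wall · 5 sin 61° = 58×9.8×2.5 cos 61° + 53.1×9.8×4.1 cos 61° → N_wall = 394.06 N.

N_wall ≈ 394 N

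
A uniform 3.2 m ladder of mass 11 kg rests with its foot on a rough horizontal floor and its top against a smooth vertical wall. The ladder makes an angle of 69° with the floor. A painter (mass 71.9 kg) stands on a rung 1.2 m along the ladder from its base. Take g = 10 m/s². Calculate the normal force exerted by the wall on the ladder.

N_wall ≈ 125 N

Torques about the foot: N_wall · 3.2 sin 69° = 11×10×1.6 cos 69° + 71.9×10×1.2 cos 69° → N_wall = 124.61 N.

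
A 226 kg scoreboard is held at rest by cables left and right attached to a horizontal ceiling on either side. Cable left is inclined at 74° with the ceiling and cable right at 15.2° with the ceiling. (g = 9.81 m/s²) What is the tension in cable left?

T_left ≈ 2140 N

Weight W = 226 × 9.81 = 2217 N acts straight down.
Horizontal: T_left cos 74° = T_right cos 15.2°  →  T_right = 0.2856 T_left.
Vertical: T_left sin 74° + T_right sin 15.2° = 2217.
Substituting the horizontal relation into the vertical equation gives 1.036 T_left = 2217, so T_left = 2140 N.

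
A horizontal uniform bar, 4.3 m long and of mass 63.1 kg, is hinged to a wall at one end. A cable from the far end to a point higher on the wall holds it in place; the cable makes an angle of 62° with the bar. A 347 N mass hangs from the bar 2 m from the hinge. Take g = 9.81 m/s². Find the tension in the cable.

T ≈ 533 N

Take torques about the hinge: T sin 62° · 4.3 = 63.1×9.81×2.15 + 347×2 = 2024.9 N·m.
So T = 2024.9 / (0.8829 × 4.3) = 533.33 N.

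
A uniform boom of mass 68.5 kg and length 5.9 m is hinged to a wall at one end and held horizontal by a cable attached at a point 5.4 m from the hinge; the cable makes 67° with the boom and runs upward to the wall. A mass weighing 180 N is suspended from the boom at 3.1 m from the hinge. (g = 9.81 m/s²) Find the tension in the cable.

T ≈ 511 N

Take torques about the hinge: T sin 67° · 5.4 = 68.5×9.81×2.95 + 180×3.1 = 2540.4 N·m.
So T = 2540.4 / (0.9205 × 5.4) = 511.06 N.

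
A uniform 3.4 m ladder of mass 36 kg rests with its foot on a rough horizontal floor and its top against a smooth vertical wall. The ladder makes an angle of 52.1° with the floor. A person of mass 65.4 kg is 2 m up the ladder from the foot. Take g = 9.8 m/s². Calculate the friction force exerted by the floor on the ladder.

f ≈ 431 N

Torques about the foot: N_wall · 3.4 sin 52.1° = 36×9.8×1.7 cos 52.1° + 65.4×9.8×2 cos 52.1° → N_wall = 430.82 N.
ΣF_x = 0: f_floor = N_wall = 430.82 N.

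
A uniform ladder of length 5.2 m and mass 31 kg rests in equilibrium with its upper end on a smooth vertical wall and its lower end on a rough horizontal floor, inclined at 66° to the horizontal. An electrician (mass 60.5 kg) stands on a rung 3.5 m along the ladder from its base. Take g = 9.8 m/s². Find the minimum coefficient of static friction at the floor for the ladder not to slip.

ΣF_y = 0: N_floor = 31×9.8 + 60.5×9.8 = 896.7 N.
Torques about the foot: N_wall · 5.2 sin 66° = 31×9.8×2.6 cos 66° + 60.5×9.8×3.5 cos 66° → N_wall = 245.31 N.
ΣF_x = 0: f_floor = N_wall = 245.31 N.
μ_min = f_floor / N_floor = 245.31 / 896.7 = 0.2736.

μ_min ≈ 0.274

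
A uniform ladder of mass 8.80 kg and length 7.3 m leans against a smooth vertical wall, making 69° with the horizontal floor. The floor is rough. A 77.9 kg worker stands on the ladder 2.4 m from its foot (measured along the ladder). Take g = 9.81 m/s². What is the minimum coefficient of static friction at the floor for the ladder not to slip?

ΣF_y = 0: N_floor = 8.80×9.81 + 77.9×9.81 = 850.53 N.
Torques about the foot: N_wall · 7.3 sin 69° = 8.80×9.81×3.65 cos 69° + 77.9×9.81×2.4 cos 69° → N_wall = 113.01 N.
ΣF_x = 0: f_floor = N_wall = 113.01 N.
μ_min = f_floor / N_floor = 113.01 / 850.53 = 0.1329.

μ_min ≈ 0.133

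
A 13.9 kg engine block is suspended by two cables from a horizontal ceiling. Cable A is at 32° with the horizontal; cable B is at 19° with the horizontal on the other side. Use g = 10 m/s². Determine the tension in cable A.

T_A ≈ 169 N

Weight W = 13.9 × 10 = 139 N acts straight down.
Horizontal: T_A cos 32° = T_B cos 19°  →  T_B = 0.8969 T_A.
Vertical: T_A sin 32° + T_B sin 19° = 139.
Substituting the horizontal relation into the vertical equation gives 0.8219 T_A = 139, so T_A = 169.1 N.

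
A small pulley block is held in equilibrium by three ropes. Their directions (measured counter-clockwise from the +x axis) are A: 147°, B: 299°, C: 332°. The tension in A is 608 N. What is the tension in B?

Resolve: ΣF_x = 608 cos 147° + T_B cos 299° + T_C cos 332° = 0.
        ΣF_y = 608 sin 147° + T_B sin 299° + T_C sin 332° = 0.
The known terms sum to (-509.9, 331.1) N, so 0.4848 T_B + 0.8829 T_C = 509.9 and -0.8746 T_B − 0.4695 T_C = -331.1.
Solving simultaneously: T_B = 97.30 N, T_C = 524.1 N.

T_B ≈ 97.3 N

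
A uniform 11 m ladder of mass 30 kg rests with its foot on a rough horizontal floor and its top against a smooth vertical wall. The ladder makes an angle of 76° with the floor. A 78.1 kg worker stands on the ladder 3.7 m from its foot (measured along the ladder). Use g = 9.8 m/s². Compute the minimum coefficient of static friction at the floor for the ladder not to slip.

ΣF_y = 0: N_floor = 30×9.8 + 78.1×9.8 = 1059.4 N.
Torques about the foot: N_wall · 11 sin 76° = 30×9.8×5.5 cos 76° + 78.1×9.8×3.7 cos 76° → N_wall = 100.84 N.
ΣF_x = 0: f_floor = N_wall = 100.84 N.
μ_min = f_floor / N_floor = 100.84 / 1059.4 = 0.09519.

μ_min ≈ 0.0952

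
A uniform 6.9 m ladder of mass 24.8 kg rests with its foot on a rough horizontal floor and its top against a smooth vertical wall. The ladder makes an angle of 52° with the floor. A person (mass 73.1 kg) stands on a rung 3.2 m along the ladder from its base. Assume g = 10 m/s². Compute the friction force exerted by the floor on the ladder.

Torques about the foot: N_wall · 6.9 sin 52° = 24.8×10×3.45 cos 52° + 73.1×10×3.2 cos 52° → N_wall = 361.75 N.
ΣF_x = 0: f_floor = N_wall = 361.75 N.

f ≈ 362 N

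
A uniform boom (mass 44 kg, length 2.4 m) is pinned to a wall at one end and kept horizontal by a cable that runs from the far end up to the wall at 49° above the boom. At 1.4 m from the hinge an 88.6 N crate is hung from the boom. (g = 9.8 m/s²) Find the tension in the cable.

T ≈ 354 N

Take torques about the hinge: T sin 49° · 2.4 = 44×9.8×1.2 + 88.6×1.4 = 641.48 N·m.
So T = 641.48 / (0.7547 × 2.4) = 354.15 N.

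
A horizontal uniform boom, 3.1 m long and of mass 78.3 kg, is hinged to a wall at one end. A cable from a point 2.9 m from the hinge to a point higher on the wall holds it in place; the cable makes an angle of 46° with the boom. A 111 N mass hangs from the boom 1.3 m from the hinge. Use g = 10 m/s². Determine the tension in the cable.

T ≈ 651 N

Take torques about the hinge: T sin 46° · 2.9 = 78.3×10×1.55 + 111×1.3 = 1358 N·m.
So T = 1358 / (0.7193 × 2.9) = 650.96 N.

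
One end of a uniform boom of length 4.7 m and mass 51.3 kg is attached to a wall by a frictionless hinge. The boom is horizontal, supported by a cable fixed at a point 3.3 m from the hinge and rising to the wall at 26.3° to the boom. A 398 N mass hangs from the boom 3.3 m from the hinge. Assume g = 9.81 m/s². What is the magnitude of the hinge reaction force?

|H| ≈ 1540 N

Take torques about the hinge: T sin 26.3° · 3.3 = 51.3×9.81×2.35 + 398×3.3 = 2496 N·m.
So T = 2496 / (0.4431 × 3.3) = 1707.1 N.
ΣF_x = 0: H_x = T cos 26.3° = 1530.4 N.
ΣF_y = 0: H_y = (51.3×9.81 + 398) − T sin 26.3° = 901.25 − 756.38 = 144.88 N.
|H| = √(H_x² + H_y²) = √((1530.4)² + (144.88)²) = 1537.3 N.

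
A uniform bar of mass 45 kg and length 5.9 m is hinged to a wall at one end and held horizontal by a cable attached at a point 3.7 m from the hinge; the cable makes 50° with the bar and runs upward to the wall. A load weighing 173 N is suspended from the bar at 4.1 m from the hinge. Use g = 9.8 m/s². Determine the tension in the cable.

T ≈ 709 N

Take torques about the hinge: T sin 50° · 3.7 = 45×9.8×2.95 + 173×4.1 = 2010.3 N·m.
So T = 2010.3 / (0.7660 × 3.7) = 709.24 N.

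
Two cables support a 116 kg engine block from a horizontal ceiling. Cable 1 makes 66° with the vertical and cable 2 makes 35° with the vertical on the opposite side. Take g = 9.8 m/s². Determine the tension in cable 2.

T_2 ≈ 1060 N

Angles from the horizontal: cable 1 is 90° − 66° = 24°, cable 2 is 90° − 35° = 55°.
Weight W = 116 × 9.8 = 1137 N acts straight down.
Horizontal: T_1 cos 24° = T_2 cos 55°  →  T_1 = 0.6279 T_2.
Vertical: T_1 sin 24° + T_2 sin 55° = 1137.
Substituting the horizontal relation into the vertical equation gives 1.075 T_2 = 1137, so T_2 = 1058 N.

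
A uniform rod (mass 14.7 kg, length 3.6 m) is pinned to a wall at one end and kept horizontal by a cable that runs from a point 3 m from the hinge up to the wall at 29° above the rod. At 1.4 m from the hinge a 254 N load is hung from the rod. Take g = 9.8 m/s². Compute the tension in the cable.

T ≈ 423 N

Take torques about the hinge: T sin 29° · 3 = 14.7×9.8×1.8 + 254×1.4 = 614.91 N·m.
So T = 614.91 / (0.4848 × 3) = 422.78 N.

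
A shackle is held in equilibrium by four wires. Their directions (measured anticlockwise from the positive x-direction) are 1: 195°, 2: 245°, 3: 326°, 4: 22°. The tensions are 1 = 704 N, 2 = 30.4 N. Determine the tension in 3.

T_3 ≈ 78.5 N

Resolve: ΣF_x = 704 cos 195° + 30.4 cos 245° + T_3 cos 326° + T_4 cos 22° = 0.
        ΣF_y = 704 sin 195° + 30.4 sin 245° + T_3 sin 326° + T_4 sin 22° = 0.
The known terms sum to (-692.9, -209.8) N, so 0.8290 T_3 + 0.9272 T_4 = 692.9 and -0.5592 T_3 + 0.3746 T_4 = 209.8.
Solving simultaneously: T_3 = 78.48 N, T_4 = 677.1 N.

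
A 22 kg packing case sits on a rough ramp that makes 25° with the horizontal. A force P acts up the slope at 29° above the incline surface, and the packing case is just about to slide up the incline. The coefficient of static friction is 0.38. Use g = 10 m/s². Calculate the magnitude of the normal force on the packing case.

N ≈ 122 N

On the verge of sliding up the incline, friction equals μN and acts down the slope.
Perpendicular: N + P sin 29° = W cos 25° = 199.4 N.
Along incline: P cos 29° = W sin 25° + μN  with W sin 25° = 92.98 N.
Solving the pair for P and N: P = 159.4 N, N = 122.1 N (and f = μN = 46.41 N).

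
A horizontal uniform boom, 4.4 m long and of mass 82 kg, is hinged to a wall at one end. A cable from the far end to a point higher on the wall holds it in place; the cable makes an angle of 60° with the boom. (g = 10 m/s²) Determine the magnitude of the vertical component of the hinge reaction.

Take torques about the hinge: T sin 60° · 4.4 = 82×10×2.2 = 1804 N·m.
So T = 1804 / (0.8660 × 4.4) = 473.43 N.
ΣF_y = 0: H_y = (82×10) − T sin 60° = 820 − 410 = 410 N.

|H_y| ≈ 410 N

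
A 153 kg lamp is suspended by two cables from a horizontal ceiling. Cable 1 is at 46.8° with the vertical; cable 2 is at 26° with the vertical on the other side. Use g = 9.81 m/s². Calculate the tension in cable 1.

Angles from the horizontal: cable 1 is 90° − 46.8° = 43.2°, cable 2 is 90° − 26° = 64°.
Weight W = 153 × 9.81 = 1501 N acts straight down.
Horizontal: T_1 cos 43.2° = T_2 cos 64°  →  T_2 = 1.663 T_1.
Vertical: T_1 sin 43.2° + T_2 sin 64° = 1501.
Substituting the horizontal relation into the vertical equation gives 2.179 T_1 = 1501, so T_1 = 688.8 N.

T_1 ≈ 689 N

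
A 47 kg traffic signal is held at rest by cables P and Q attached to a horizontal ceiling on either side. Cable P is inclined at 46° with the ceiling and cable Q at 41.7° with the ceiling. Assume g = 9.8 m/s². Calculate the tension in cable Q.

T_Q ≈ 320 N

Weight W = 47 × 9.8 = 460.6 N acts straight down.
Horizontal: T_P cos 46° = T_Q cos 41.7°  →  T_P = 1.075 T_Q.
Vertical: T_P sin 46° + T_Q sin 41.7° = 460.6.
Substituting the horizontal relation into the vertical equation gives 1.438 T_Q = 460.6, so T_Q = 320.2 N.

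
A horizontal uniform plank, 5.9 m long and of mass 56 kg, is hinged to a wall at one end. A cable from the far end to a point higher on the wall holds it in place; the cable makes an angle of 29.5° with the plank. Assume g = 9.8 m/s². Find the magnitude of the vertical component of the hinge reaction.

|H_y| ≈ 274 N

Take torques about the hinge: T sin 29.5° · 5.9 = 56×9.8×2.95 = 1619 N·m.
So T = 1619 / (0.4924 × 5.9) = 557.24 N.
ΣF_y = 0: H_y = (56×9.8) − T sin 29.5° = 548.8 − 274.4 = 274.4 N.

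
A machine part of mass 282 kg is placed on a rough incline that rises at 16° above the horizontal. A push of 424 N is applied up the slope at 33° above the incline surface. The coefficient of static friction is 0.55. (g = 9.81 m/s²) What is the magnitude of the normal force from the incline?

Axes along / perpendicular to the incline. W sin 16° = 762.5 N down-slope; W cos 16° = 2659 N into the surface.
Perpendicular: N = W cos 16° − P sin 33° = 2659 − 230.9 = 2428 N.
Along incline: P cos 33° + f = W sin 16° (friction acts up-slope) → f = 762.5 − 355.6 = 406.9 N.
|f| = 406.9 N ≤ μN = 1336 N, so the machine part is indeed static.

N ≈ 2430 N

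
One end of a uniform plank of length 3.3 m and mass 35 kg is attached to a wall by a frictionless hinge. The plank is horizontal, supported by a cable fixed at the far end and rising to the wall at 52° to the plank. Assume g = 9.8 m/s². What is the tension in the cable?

T ≈ 218 N

Take torques about the hinge: T sin 52° · 3.3 = 35×9.8×1.65 = 565.95 N·m.
So T = 565.95 / (0.7880 × 3.3) = 217.64 N.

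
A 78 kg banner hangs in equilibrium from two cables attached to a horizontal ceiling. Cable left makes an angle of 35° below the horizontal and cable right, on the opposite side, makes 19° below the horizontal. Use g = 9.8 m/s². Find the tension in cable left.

Weight W = 78 × 9.8 = 764.4 N acts straight down.
Horizontal: T_left cos 35° = T_right cos 19°  →  T_right = 0.8664 T_left.
Vertical: T_left sin 35° + T_right sin 19° = 764.4.
Substituting the horizontal relation into the vertical equation gives 0.8556 T_left = 764.4, so T_left = 893.4 N.

T_left ≈ 893 N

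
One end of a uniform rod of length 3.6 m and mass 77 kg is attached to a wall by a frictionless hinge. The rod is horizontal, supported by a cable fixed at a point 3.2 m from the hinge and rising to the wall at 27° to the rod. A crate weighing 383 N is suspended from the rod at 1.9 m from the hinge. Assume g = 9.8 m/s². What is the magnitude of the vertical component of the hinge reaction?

Take torques about the hinge: T sin 27° · 3.2 = 77×9.8×1.8 + 383×1.9 = 2086 N·m.
So T = 2086 / (0.4540 × 3.2) = 1435.9 N.
ΣF_y = 0: H_y = (77×9.8 + 383) − T sin 27° = 1137.6 − 651.87 = 485.73 N.

|H_y| ≈ 486 N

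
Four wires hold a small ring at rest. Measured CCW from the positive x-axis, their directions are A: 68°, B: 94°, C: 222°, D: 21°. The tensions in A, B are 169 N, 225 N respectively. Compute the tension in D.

Resolve: ΣF_x = 169 cos 68° + 225 cos 94° + T_C cos 222° + T_D cos 21° = 0.
        ΣF_y = 169 sin 68° + 225 sin 94° + T_C sin 222° + T_D sin 21° = 0.
The known terms sum to (47.61, 381.1) N, so -0.7431 T_C + 0.9336 T_D = -47.61 and -0.6691 T_C + 0.3584 T_D = -381.1.
Solving simultaneously: T_C = 945.3 N, T_D = 701.5 N.

T_D ≈ 701 N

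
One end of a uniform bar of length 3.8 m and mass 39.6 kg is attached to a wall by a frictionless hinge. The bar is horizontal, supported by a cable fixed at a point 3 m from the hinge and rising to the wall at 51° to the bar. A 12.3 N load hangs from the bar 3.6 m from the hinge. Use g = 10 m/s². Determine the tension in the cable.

Take torques about the hinge: T sin 51° · 3 = 39.6×10×1.9 + 12.3×3.6 = 796.68 N·m.
So T = 796.68 / (0.7771 × 3) = 341.71 N.

T ≈ 342 N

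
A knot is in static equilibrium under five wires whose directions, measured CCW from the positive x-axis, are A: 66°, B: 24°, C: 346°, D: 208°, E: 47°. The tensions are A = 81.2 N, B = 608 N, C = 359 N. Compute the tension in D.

Resolve: ΣF_x = 81.2 cos 66° + 608 cos 24° + 359 cos 346° + T_D cos 208° + T_E cos 47° = 0.
        ΣF_y = 81.2 sin 66° + 608 sin 24° + 359 sin 346° + T_D sin 208° + T_E sin 47° = 0.
The known terms sum to (936.8, 234.6) N, so -0.8829 T_D + 0.6820 T_E = -936.8 and -0.4695 T_D + 0.7314 T_E = -234.6.
Solving simultaneously: T_D = 1613 N, T_E = 714.6 N.

T_D ≈ 1610 N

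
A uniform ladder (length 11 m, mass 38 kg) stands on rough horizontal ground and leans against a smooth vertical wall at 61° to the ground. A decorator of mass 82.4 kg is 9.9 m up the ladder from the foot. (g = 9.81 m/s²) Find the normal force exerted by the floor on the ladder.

N_floor ≈ 1180 N

ΣF_y = 0: N_floor = 38×9.81 + 82.4×9.81 = 1181.1 N.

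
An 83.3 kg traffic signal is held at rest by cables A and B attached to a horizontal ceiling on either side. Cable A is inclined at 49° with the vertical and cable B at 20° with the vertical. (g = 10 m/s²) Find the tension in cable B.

T_B ≈ 673 N

Angles from the horizontal: cable A is 90° − 49° = 41°, cable B is 90° − 20° = 70°.
Weight W = 83.3 × 10 = 833 N acts straight down.
Horizontal: T_A cos 41° = T_B cos 70°  →  T_A = 0.4532 T_B.
Vertical: T_A sin 41° + T_B sin 70° = 833.
Substituting the horizontal relation into the vertical equation gives 1.237 T_B = 833, so T_B = 673.4 N.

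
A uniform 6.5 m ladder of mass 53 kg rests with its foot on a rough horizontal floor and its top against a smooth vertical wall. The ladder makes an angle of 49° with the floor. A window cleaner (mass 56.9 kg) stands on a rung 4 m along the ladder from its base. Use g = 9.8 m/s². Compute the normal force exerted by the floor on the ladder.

N_floor ≈ 1080 N

ΣF_y = 0: N_floor = 53×9.8 + 56.9×9.8 = 1077 N.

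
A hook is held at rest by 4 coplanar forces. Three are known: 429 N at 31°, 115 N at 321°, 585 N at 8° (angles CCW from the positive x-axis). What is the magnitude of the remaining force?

F ≈ 1060 N

Sum the known components: ΣF_x = 1036 N, ΣF_y = 230 N.
For equilibrium the remaining force must supply (−ΣF_x, −ΣF_y) = (-1036, -230) N.
Magnitude = √((-1036)² + (-230)²) = 1062 N; direction = atan2(-230, -1036) = 192.5°.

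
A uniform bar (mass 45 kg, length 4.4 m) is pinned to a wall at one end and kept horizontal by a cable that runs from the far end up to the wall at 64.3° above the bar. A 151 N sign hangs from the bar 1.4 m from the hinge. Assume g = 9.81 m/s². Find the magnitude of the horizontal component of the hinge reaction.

H_x ≈ 129 N

Take torques about the hinge: T sin 64.3° · 4.4 = 45×9.81×2.2 + 151×1.4 = 1182.6 N·m.
So T = 1182.6 / (0.9011 × 4.4) = 298.28 N.
ΣF_x = 0: H_x = T cos 64.3° = 129.35 N.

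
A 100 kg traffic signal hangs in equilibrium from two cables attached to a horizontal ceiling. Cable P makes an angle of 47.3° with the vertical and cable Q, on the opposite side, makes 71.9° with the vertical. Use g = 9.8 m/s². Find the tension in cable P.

T_P ≈ 1070 N

Angles from the horizontal: cable P is 90° − 47.3° = 42.7°, cable Q is 90° − 71.9° = 18.1°.
Weight W = 100 × 9.8 = 980 N acts straight down.
Horizontal: T_P cos 42.7° = T_Q cos 18.1°  →  T_Q = 0.7732 T_P.
Vertical: T_P sin 42.7° + T_Q sin 18.1° = 980.
Substituting the horizontal relation into the vertical equation gives 0.9184 T_P = 980, so T_P = 1067 N.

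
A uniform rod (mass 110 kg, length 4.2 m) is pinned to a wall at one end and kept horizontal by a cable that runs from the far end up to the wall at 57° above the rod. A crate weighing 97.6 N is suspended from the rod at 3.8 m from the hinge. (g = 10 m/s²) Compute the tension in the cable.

T ≈ 761 N

Take torques about the hinge: T sin 57° · 4.2 = 110×10×2.1 + 97.6×3.8 = 2680.9 N·m.
So T = 2680.9 / (0.8387 × 4.2) = 761.09 N.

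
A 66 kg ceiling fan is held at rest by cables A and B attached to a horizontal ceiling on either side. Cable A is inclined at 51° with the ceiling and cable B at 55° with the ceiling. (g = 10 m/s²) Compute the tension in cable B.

T_B ≈ 432 N

Weight W = 66 × 10 = 660 N acts straight down.
Horizontal: T_A cos 51° = T_B cos 55°  →  T_A = 0.9114 T_B.
Vertical: T_A sin 51° + T_B sin 55° = 660.
Substituting the horizontal relation into the vertical equation gives 1.527 T_B = 660, so T_B = 432.1 N.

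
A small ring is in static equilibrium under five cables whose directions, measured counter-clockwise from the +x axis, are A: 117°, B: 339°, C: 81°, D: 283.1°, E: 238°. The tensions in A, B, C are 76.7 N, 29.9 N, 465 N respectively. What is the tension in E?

Resolve: ΣF_x = 76.7 cos 117° + 29.9 cos 339° + 465 cos 81° + T_D cos 283.1° + T_E cos 238° = 0.
        ΣF_y = 76.7 sin 117° + 29.9 sin 339° + 465 sin 81° + T_D sin 283.1° + T_E sin 238° = 0.
The known terms sum to (65.84, 516.9) N, so 0.2267 T_D − 0.5299 T_E = -65.84 and -0.9740 T_D − 0.8480 T_E = -516.9.
Solving simultaneously: T_D = 307.9 N, T_E = 255.9 N.

T_E ≈ 256 N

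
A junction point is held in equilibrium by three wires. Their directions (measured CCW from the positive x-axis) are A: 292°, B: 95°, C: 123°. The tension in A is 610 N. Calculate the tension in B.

Resolve: ΣF_x = 610 cos 292° + T_B cos 95° + T_C cos 123° = 0.
        ΣF_y = 610 sin 292° + T_B sin 95° + T_C sin 123° = 0.
The known terms sum to (228.5, -565.6) N, so -0.0872 T_B − 0.5446 T_C = -228.5 and 0.9962 T_B + 0.8387 T_C = 565.6.
Solving simultaneously: T_B = 247.9 N, T_C = 379.9 N.

T_B ≈ 248 N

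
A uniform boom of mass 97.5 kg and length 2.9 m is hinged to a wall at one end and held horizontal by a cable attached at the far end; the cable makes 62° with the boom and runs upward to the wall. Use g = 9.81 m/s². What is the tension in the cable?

Take torques about the hinge: T sin 62° · 2.9 = 97.5×9.81×1.45 = 1386.9 N·m.
So T = 1386.9 / (0.8829 × 2.9) = 541.64 N.

T ≈ 542 N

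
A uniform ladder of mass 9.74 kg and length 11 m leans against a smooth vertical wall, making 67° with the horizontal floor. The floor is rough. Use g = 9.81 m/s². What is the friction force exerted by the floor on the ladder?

f ≈ 20.3 N

Torques about the foot: N_wall · 11 sin 67° = 9.74×9.81×5.5 cos 67° → N_wall = 20.279 N.
ΣF_x = 0: f_floor = N_wall = 20.279 N.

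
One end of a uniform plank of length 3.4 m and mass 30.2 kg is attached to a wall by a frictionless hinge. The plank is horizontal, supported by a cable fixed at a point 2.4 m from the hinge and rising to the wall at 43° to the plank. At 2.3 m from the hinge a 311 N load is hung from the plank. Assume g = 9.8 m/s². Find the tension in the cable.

Take torques about the hinge: T sin 43° · 2.4 = 30.2×9.8×1.7 + 311×2.3 = 1218.4 N·m.
So T = 1218.4 / (0.6820 × 2.4) = 744.4 N.

T ≈ 744 N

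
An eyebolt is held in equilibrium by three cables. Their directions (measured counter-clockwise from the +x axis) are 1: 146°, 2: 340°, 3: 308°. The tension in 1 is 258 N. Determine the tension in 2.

T_2 ≈ 150 N

Resolve: ΣF_x = 258 cos 146° + T_2 cos 340° + T_3 cos 308° = 0.
        ΣF_y = 258 sin 146° + T_2 sin 340° + T_3 sin 308° = 0.
The known terms sum to (-213.9, 144.3) N, so 0.9397 T_2 + 0.6157 T_3 = 213.9 and -0.3420 T_2 − 0.7880 T_3 = -144.3.
Solving simultaneously: T_2 = 150.5 N, T_3 = 117.8 N.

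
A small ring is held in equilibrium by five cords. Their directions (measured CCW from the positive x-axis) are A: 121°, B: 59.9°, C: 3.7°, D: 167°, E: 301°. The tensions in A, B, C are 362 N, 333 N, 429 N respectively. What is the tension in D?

Resolve: ΣF_x = 362 cos 121° + 333 cos 59.9° + 429 cos 3.7° + T_D cos 167° + T_E cos 301° = 0.
        ΣF_y = 362 sin 121° + 333 sin 59.9° + 429 sin 3.7° + T_D sin 167° + T_E sin 301° = 0.
The known terms sum to (408.7, 626.1) N, so -0.9744 T_D + 0.5150 T_E = -408.7 and 0.2250 T_D − 0.8572 T_E = -626.1.
Solving simultaneously: T_D = 935.2 N, T_E = 975.8 N.

T_D ≈ 935 N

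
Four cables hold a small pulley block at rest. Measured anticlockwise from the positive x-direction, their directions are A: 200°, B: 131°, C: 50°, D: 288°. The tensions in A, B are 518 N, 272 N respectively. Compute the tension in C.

T_C ≈ 736 N

Resolve: ΣF_x = 518 cos 200° + 272 cos 131° + T_C cos 50° + T_D cos 288° = 0.
        ΣF_y = 518 sin 200° + 272 sin 131° + T_C sin 50° + T_D sin 288° = 0.
The known terms sum to (-665.2, 28.11) N, so 0.6428 T_C + 0.3090 T_D = 665.2 and 0.7660 T_C − 0.9511 T_D = -28.11.
Solving simultaneously: T_C = 735.8 N, T_D = 622.2 N.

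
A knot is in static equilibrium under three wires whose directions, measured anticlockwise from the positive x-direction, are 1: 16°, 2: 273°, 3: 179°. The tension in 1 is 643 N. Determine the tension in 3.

Resolve: ΣF_x = 643 cos 16° + T_2 cos 273° + T_3 cos 179° = 0.
        ΣF_y = 643 sin 16° + T_2 sin 273° + T_3 sin 179° = 0.
The known terms sum to (618.1, 177.2) N, so 0.0523 T_2 − 0.9998 T_3 = -618.1 and -0.9986 T_2 + 0.0175 T_3 = -177.2.
Solving simultaneously: T_2 = 188.5 N, T_3 = 628 N.

T_3 ≈ 628 N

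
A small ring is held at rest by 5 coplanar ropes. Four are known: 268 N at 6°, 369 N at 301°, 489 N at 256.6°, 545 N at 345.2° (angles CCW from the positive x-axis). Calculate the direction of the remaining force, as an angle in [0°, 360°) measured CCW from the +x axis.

Sum the known components: ΣF_x = 870.2 N, ΣF_y = -903.2 N.
For equilibrium the remaining force must supply (−ΣF_x, −ΣF_y) = (-870.2, 903.2) N.
Magnitude = √((-870.2)² + (903.2)²) = 1254 N; direction = atan2(903.2, -870.2) = 133.9°.

θ ≈ 134°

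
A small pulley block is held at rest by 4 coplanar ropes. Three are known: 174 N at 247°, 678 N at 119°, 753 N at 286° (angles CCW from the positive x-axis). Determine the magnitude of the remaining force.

F ≈ 347 N

Sum the known components: ΣF_x = -189.1 N, ΣF_y = -291 N.
For equilibrium the remaining force must supply (−ΣF_x, −ΣF_y) = (189.1, 291) N.
Magnitude = √((189.1)² + (291)²) = 347.1 N; direction = atan2(291, 189.1) = 57.0°.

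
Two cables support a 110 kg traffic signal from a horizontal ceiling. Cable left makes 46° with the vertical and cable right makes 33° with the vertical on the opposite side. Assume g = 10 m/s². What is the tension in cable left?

T_left ≈ 610 N

Angles from the horizontal: cable left is 90° − 46° = 44°, cable right is 90° − 33° = 57°.
Weight W = 110 × 10 = 1100 N acts straight down.
Horizontal: T_left cos 44° = T_right cos 57°  →  T_right = 1.321 T_left.
Vertical: T_left sin 44° + T_right sin 57° = 1100.
Substituting the horizontal relation into the vertical equation gives 1.802 T_left = 1100, so T_left = 610.3 N.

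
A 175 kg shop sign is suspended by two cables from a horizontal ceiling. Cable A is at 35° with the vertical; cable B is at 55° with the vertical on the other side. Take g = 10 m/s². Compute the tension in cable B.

T_B ≈ 1000 N

Angles from the horizontal: cable A is 90° − 35° = 55°, cable B is 90° − 55° = 35°.
Weight W = 175 × 10 = 1750 N acts straight down.
Horizontal: T_A cos 55° = T_B cos 35°  →  T_A = 1.428 T_B.
Vertical: T_A sin 55° + T_B sin 35° = 1750.
Substituting the horizontal relation into the vertical equation gives 1.743 T_B = 1750, so T_B = 1004 N.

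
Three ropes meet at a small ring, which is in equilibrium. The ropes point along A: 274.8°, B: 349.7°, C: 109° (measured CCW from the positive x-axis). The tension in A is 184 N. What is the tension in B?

Resolve: ΣF_x = 184 cos 274.8° + T_B cos 349.7° + T_C cos 109° = 0.
        ΣF_y = 184 sin 274.8° + T_B sin 349.7° + T_C sin 109° = 0.
The known terms sum to (15.4, -183.4) N, so 0.9839 T_B − 0.3256 T_C = -15.4 and -0.1788 T_B + 0.9455 T_C = 183.4.
Solving simultaneously: T_B = 51.76 N, T_C = 203.7 N.

T_B ≈ 51.8 N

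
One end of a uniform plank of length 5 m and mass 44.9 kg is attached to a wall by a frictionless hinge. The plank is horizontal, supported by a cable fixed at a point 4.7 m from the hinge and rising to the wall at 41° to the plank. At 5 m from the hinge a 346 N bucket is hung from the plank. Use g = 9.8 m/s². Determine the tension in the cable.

Take torques about the hinge: T sin 41° · 4.7 = 44.9×9.8×2.5 + 346×5 = 2830.1 N·m.
So T = 2830.1 / (0.6561 × 4.7) = 917.81 N.

T ≈ 918 N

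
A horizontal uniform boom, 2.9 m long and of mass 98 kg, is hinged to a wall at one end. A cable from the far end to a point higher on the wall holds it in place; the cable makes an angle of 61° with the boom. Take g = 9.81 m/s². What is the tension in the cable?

Take torques about the hinge: T sin 61° · 2.9 = 98×9.81×1.45 = 1394 N·m.
So T = 1394 / (0.8746 × 2.9) = 549.6 N.

T ≈ 550 N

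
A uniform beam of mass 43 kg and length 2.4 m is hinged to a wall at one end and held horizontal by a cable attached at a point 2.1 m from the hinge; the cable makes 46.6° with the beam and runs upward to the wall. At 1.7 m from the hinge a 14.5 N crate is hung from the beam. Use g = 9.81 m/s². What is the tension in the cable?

Take torques about the hinge: T sin 46.6° · 2.1 = 43×9.81×1.2 + 14.5×1.7 = 530.85 N·m.
So T = 530.85 / (0.7266 × 2.1) = 347.91 N.

T ≈ 348 N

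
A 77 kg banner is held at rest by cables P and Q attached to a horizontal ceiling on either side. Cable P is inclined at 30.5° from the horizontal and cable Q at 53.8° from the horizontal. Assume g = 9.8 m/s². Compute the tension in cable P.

T_P ≈ 448 N

Weight W = 77 × 9.8 = 754.6 N acts straight down.
Horizontal: T_P cos 30.5° = T_Q cos 53.8°  →  T_Q = 1.459 T_P.
Vertical: T_P sin 30.5° + T_Q sin 53.8° = 754.6.
Substituting the horizontal relation into the vertical equation gives 1.685 T_P = 754.6, so T_P = 447.9 N.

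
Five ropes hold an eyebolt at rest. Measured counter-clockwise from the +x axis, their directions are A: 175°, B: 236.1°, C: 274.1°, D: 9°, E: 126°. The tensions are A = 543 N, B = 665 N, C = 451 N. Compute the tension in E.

Resolve: ΣF_x = 543 cos 175° + 665 cos 236.1° + 451 cos 274.1° + T_D cos 9° + T_E cos 126° = 0.
        ΣF_y = 543 sin 175° + 665 sin 236.1° + 451 sin 274.1° + T_D sin 9° + T_E sin 126° = 0.
The known terms sum to (-879.6, -954.5) N, so 0.9877 T_D − 0.5878 T_E = 879.6 and 0.1564 T_D + 0.8090 T_E = 954.5.
Solving simultaneously: T_D = 1428 N, T_E = 903.6 N.

T_E ≈ 904 N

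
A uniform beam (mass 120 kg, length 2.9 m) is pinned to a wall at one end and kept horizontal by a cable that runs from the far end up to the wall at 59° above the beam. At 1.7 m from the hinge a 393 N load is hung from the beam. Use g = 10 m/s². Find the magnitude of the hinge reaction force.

|H| ≈ 911 N

Take torques about the hinge: T sin 59° · 2.9 = 120×10×1.45 + 393×1.7 = 2408.1 N·m.
So T = 2408.1 / (0.8572 × 2.9) = 968.75 N.
ΣF_x = 0: H_x = T cos 59° = 498.94 N.
ΣF_y = 0: H_y = (120×10 + 393) − T sin 59° = 1593 − 830.38 = 762.62 N.
|H| = √(H_x² + H_y²) = √((498.94)² + (762.62)²) = 911.34 N.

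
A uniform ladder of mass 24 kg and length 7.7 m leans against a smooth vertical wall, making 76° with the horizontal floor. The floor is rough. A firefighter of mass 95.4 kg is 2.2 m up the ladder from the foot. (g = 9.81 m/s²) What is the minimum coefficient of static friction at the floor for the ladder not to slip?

μ_min ≈ 0.0820

ΣF_y = 0: N_floor = 24×9.81 + 95.4×9.81 = 1171.3 N.
Torques about the foot: N_wall · 7.7 sin 76° = 24×9.81×3.85 cos 76° + 95.4×9.81×2.2 cos 76° → N_wall = 96.019 N.
ΣF_x = 0: f_floor = N_wall = 96.019 N.
μ_min = f_floor / N_floor = 96.019 / 1171.3 = 0.08198.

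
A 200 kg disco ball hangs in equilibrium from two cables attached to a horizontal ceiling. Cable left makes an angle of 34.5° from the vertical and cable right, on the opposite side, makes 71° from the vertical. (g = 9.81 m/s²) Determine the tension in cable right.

Angles from the horizontal: cable left is 90° − 34.5° = 55.5°, cable right is 90° − 71° = 19°.
Weight W = 200 × 9.81 = 1962 N acts straight down.
Horizontal: T_left cos 55.5° = T_right cos 19°  →  T_left = 1.669 T_right.
Vertical: T_left sin 55.5° + T_right sin 19° = 1962.
Substituting the horizontal relation into the vertical equation gives 1.701 T_right = 1962, so T_right = 1153 N.

T_right ≈ 1150 N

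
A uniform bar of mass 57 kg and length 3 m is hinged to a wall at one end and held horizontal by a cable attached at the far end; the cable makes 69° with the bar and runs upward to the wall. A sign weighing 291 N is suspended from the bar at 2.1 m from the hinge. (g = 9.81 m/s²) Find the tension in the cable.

T ≈ 518 N

Take torques about the hinge: T sin 69° · 3 = 57×9.81×1.5 + 291×2.1 = 1449.9 N·m.
So T = 1449.9 / (0.9336 × 3) = 517.67 N.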